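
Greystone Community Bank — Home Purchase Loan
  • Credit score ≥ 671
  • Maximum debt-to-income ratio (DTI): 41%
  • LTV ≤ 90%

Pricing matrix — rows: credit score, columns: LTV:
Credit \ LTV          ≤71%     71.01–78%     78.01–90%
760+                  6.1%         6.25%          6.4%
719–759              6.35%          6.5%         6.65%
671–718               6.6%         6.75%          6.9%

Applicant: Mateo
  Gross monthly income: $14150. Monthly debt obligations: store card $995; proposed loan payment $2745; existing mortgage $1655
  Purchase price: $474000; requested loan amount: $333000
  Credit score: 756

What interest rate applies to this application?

6.35%

Credit score 756 ≥ 671; Total monthly debts = (995 + 2,745 + 1,655) = 5,395. Debt-to-income = 5,395/14,150 = 38.1% — meets 41% limit
LTV: 333,000 ÷ 474,000 = 70.3%, within 90% cap
Score 756 is in the 719–759 band; LTV 70.3% is in the ≤71% band → 6.35%.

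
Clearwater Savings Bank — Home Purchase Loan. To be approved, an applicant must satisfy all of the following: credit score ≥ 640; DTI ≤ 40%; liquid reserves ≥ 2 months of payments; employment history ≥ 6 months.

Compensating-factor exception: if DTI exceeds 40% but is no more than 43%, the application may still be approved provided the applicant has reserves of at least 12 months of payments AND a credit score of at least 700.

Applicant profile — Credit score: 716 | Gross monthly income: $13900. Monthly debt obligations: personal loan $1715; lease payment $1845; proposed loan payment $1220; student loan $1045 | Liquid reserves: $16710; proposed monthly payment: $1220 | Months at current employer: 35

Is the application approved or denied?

Credit score 716 ≥ 640 (meets base)
Total debts = (1,715 + 1,845 + 1,220 + 1,045) = 5,825. DTI = 5,825/13,900 = 41.9% > 40% — standard DTI limit exceeded.
Reserves = 16,710/1,220 = 13.7 months ≥ 2
Employment 35 ≥ 6 months
DTI 41.9% is within the 40%–43% exception band; checking compensating factors.
Override check — reserves: 13.7 mo (ok); score: 716 (ok).
Both compensating conditions met → exception applies.

Approved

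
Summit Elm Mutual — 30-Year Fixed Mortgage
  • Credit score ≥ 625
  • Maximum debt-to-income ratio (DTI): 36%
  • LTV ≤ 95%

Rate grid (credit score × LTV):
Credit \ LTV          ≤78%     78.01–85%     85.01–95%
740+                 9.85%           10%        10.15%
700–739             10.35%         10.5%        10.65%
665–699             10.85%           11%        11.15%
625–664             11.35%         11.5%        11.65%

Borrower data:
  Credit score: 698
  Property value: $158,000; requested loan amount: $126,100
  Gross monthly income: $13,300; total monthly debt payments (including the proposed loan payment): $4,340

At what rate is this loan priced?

Credit score 698 ≥ 625; DTI: 4,340 ÷ 13,300 = 32.6%, within the 36% cap
LTV: 126,100 ÷ 158,000 = 79.8%, within 95% cap
Row: 698 falls in 665–699. Column: 79.8% falls in 78.01–85%. Rate = 11%.

11%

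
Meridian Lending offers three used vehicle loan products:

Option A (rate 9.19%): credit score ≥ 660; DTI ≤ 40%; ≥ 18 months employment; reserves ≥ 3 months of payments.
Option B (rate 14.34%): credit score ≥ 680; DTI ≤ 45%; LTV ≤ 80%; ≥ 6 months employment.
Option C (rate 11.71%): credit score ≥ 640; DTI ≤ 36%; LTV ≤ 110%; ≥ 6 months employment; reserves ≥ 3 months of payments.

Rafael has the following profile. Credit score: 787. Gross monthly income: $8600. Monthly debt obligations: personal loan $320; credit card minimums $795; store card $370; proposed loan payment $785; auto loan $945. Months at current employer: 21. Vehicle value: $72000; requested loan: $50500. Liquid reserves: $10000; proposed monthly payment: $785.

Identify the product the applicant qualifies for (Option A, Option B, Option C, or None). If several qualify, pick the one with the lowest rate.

Total debts = (320 + 795 + 370 + 785 + 945) = 3,215; DTI = 3,215/8,600 = 37.4%.
LTV = 50,500/72,000 = 70.1%.
Reserves = 10,000/785 = 12.7 months.
Option A: score 787 ≥ 660; DTI 37.4% ≤ 40%; employment 21 ≥ 18 mo; reserves 12.7 ≥ 3 mo → qualifies.
Option B: score 787 ≥ 680; DTI 37.4% ≤ 45%; LTV 70.1% ≤ 80%; employment 21 ≥ 6 mo → qualifies.
Option C: score 787 ≥ 640; DTI 37.4% > 36%; LTV 70.1% ≤ 110%; employment 21 ≥ 6 mo; reserves 12.7 ≥ 3 mo → does not qualify.
Qualifying: Option A, Option B. Lowest rate is 9.19% → Option A.

Option A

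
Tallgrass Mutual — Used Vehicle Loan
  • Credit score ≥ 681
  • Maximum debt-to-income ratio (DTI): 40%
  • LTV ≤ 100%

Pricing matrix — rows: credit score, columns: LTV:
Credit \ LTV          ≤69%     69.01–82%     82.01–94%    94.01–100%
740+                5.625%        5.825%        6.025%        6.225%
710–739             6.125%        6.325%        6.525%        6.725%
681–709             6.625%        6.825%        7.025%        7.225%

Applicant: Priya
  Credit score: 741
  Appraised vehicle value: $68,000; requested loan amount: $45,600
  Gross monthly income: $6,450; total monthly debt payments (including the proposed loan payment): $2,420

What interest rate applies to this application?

Credit score 741 ≥ 681; DTI: 2,420 ÷ 6,450 = 37.5%, within the 40% cap
LTV = 45,600/68,000 = 67.1% ≤ 100%
Score 741 is in the 740+ band; LTV 67.1% is in the ≤69% band → 5.625%.

5.625%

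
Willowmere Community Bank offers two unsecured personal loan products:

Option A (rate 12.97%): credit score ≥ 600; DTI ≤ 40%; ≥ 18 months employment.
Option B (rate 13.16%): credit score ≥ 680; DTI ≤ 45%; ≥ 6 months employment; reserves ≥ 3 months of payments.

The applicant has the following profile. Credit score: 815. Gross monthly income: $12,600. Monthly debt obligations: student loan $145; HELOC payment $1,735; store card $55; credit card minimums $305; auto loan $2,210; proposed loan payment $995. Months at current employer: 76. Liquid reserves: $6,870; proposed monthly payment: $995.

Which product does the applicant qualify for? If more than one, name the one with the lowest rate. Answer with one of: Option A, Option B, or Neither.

Total debts = (145 + 1,735 + 55 + 305 + 2,210 + 995) = 5,445; DTI = 5,445/12,600 = 43.2%.
Reserves = 6,870/995 = 6.9 months.
Option A: score 815 ≥ 600; DTI 43.2% > 40%; employment 76 ≥ 18 mo → does not qualify.
Option B: score 815 ≥ 680; DTI 43.2% ≤ 45%; employment 76 ≥ 6 mo; reserves 6.9 ≥ 3 mo → qualifies.

Option B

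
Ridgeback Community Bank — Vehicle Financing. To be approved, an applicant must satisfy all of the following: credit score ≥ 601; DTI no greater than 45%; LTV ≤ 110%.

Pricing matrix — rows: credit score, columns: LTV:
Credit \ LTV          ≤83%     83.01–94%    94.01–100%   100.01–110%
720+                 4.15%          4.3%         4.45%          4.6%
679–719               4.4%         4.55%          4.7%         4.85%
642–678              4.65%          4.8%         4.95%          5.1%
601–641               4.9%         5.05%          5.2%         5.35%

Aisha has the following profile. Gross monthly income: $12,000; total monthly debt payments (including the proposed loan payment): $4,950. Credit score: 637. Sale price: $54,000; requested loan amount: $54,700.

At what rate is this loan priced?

5.35%

Credit score 637 ≥ 601; DTI = 4,950/12,000 = 41.2% ≤ 45%
Loan-to-value = 54,700/54,000 = 101.3% — pass (110% max)
Row: 637 falls in 601–641. Column: 101.3% falls in 100.01–110%. Rate = 5.35%.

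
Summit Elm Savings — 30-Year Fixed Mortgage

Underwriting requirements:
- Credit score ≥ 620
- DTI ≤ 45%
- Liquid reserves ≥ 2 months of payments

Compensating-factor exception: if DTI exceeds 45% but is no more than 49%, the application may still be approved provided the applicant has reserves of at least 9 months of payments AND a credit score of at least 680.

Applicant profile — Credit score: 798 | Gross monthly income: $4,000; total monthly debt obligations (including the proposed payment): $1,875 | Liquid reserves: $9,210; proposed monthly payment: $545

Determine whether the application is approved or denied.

Approved

Credit score 798 ≥ 620 (meets base)
DTI: 1,875 ÷ 4,000 = 46.9%, over the 45% base limit.
Liquid reserves cover 9,210/545 = 16.9 months — ≥ 2 required
46.9% falls in the override range (45%–49%), so the compensating-factor test applies.
Override check — reserves: 16.9 mo (ok); score: 798 (ok).
Both compensating conditions met → exception applies.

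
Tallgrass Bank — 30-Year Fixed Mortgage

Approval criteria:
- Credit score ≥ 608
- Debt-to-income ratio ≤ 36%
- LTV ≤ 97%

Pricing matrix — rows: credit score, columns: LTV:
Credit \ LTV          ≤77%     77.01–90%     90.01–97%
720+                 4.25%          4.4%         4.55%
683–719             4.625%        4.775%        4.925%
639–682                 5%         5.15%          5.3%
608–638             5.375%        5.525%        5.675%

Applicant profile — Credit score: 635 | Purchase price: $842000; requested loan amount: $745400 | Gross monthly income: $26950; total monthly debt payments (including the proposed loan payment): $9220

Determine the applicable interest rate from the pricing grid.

Credit score 635 ≥ 608; Debt-to-income = 9,220/26,950 = 34.2% — meets 36% limit
LTV: 745,400 ÷ 842,000 = 88.5%, within 97% cap
Score 635 is in the 608–638 band; LTV 88.5% is in the 77.01–90% band → 5.525%.

5.525%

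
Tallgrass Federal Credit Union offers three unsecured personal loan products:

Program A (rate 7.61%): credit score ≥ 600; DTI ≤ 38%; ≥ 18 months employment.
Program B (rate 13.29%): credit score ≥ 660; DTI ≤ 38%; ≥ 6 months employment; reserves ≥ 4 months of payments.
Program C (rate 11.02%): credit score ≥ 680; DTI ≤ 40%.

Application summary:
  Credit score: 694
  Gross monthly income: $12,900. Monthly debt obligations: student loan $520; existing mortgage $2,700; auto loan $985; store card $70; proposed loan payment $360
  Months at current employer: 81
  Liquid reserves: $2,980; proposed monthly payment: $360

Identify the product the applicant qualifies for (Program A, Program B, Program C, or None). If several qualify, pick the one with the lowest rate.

Total debts = (520 + 2,700 + 985 + 70 + 360) = 4,635; DTI = 4,635/12,900 = 35.9%.
Reserves = 2,980/360 = 8.3 months.
Program A: score 694 ≥ 600; DTI 35.9% ≤ 38%; employment 81 ≥ 18 mo → qualifies.
Program B: score 694 ≥ 660; DTI 35.9% ≤ 38%; employment 81 ≥ 6 mo; reserves 8.3 ≥ 4 mo → qualifies.
Program C: score 694 ≥ 680; DTI 35.9% ≤ 40% → qualifies.
Qualifying: Program A, Program B, Program C. Lowest rate is 7.61% → Program A.

Program A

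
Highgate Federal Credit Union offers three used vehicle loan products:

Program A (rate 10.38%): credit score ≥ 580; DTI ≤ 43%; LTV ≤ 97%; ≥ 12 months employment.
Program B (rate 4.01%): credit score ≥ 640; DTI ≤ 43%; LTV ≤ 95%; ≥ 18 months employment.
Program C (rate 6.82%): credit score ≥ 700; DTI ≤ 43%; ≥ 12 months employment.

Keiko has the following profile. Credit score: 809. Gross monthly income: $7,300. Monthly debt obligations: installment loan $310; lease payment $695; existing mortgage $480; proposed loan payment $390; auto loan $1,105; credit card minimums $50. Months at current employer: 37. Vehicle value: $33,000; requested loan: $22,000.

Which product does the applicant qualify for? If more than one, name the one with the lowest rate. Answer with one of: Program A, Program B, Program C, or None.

Total debts = (310 + 695 + 480 + 390 + 1,105 + 50) = 3,030; DTI = 3,030/7,300 = 41.5%.
LTV = 22,000/33,000 = 66.7%.
Program A: score 809 ≥ 580; DTI 41.5% ≤ 43%; LTV 66.7% ≤ 97%; employment 37 ≥ 12 mo → qualifies.
Program B: score 809 ≥ 640; DTI 41.5% ≤ 43%; LTV 66.7% ≤ 95%; employment 37 ≥ 18 mo → qualifies.
Program C: score 809 ≥ 700; DTI 41.5% ≤ 43%; employment 37 ≥ 12 mo → qualifies.
Qualifying: Program A, Program B, Program C. Lowest rate is 4.01% → Program B.

Program B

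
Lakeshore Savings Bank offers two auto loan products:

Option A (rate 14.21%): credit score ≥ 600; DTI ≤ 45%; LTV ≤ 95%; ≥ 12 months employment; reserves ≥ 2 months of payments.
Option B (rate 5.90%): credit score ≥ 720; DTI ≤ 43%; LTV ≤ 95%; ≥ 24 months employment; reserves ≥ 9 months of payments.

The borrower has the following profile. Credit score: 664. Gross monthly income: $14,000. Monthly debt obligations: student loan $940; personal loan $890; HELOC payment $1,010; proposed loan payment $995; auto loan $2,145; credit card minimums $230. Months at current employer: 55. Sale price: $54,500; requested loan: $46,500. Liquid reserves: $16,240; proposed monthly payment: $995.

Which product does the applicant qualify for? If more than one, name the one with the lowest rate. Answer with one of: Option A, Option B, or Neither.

Total debts = (940 + 890 + 1,010 + 995 + 2,145 + 230) = 6,210; DTI = 6,210/14,000 = 44.4%.
LTV = 46,500/54,500 = 85.3%.
Reserves = 16,240/995 = 16.3 months.
Option A: score 664 ≥ 600; DTI 44.4% ≤ 45%; LTV 85.3% ≤ 95%; employment 55 ≥ 12 mo; reserves 16.3 ≥ 2 mo → qualifies.
Option B: score 664 < 720; DTI 44.4% > 43%; LTV 85.3% ≤ 95%; employment 55 ≥ 24 mo; reserves 16.3 ≥ 9 mo → does not qualify.

Option A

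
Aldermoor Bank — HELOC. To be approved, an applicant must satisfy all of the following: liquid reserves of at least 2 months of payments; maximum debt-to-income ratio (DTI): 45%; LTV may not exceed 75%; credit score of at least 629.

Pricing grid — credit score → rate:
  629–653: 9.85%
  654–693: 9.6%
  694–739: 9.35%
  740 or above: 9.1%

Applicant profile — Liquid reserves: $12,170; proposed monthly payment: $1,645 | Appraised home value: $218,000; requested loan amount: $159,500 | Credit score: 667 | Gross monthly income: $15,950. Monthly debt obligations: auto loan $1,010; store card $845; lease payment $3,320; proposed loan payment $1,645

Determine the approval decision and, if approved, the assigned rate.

Approved at 9.6%

Credit score 667 ≥ 629 (meets minimum)
Reserves: 12,170 ÷ 1,645 = 7.4 months (meets 2-month minimum)
Total monthly debts = (1,010 + 845 + 3,320 + 1,645) = 6,820. DTI = 6,820/15,950 = 42.8% ≤ 45%
LTV = 159,500/218,000 = 73.2% ≤ 75%
All requirements met. Score 667 falls in the 654–693 tier → 9.6%.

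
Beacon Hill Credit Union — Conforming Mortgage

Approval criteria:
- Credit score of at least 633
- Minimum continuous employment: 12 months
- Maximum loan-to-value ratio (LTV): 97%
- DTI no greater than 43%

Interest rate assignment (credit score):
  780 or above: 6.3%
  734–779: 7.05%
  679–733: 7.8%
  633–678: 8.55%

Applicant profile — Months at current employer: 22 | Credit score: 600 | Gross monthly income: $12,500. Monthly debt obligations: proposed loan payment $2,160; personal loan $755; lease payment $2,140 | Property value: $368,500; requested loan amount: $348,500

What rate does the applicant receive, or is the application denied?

Credit score 600 < 633 (below minimum)
Loan-to-value = 348,500/368,500 = 94.6% — pass (97% max)
Total monthly debts = (2,160 + 755 + 2,140) = 5,055. Debt-to-income = 5,055/12,500 = 40.4% — meets 43% limit
Employment 22 ≥ 12 months
Not all requirements met → denied.

Denied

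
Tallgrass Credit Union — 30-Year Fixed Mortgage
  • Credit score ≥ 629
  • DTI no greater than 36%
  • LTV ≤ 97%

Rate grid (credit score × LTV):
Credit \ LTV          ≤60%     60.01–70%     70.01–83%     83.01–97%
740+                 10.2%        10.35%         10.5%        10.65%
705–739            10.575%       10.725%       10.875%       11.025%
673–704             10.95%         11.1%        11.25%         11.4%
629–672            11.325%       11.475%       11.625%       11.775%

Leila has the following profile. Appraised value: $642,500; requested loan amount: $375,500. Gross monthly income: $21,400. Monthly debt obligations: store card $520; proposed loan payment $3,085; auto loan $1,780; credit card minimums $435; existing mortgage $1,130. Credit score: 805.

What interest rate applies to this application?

10.2%

Credit score 805 ≥ 629; Total monthly debts = (520 + 3,085 + 1,780 + 435 + 1,130) = 6,950. Debt-to-income = 6,950/21,400 = 32.5% — meets 36% limit
Loan-to-value = 375,500/642,500 = 58.4% — pass (97% max)
Row: 805 falls in 740+. Column: 58.4% falls in ≤60%. Rate = 10.2%.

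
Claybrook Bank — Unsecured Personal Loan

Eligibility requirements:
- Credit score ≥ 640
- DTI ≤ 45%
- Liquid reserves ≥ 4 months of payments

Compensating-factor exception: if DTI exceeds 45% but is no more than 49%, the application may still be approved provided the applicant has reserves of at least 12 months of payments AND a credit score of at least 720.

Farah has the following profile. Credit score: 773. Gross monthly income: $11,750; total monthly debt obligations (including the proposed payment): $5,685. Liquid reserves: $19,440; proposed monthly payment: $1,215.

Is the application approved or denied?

Credit score 773 ≥ 640 (meets base)
DTI = 5,685/11,750 = 48.4% > 45% — standard DTI limit exceeded.
Liquid reserves cover 19,440/1,215 = 16.0 months — ≥ 4 required
DTI 48.4% is within the 45%–49% exception band; checking compensating factors.
Reserves 16.0 ≥ 12 months; credit score 773 ≥ 720.
Both compensating conditions met → exception applies.

Approved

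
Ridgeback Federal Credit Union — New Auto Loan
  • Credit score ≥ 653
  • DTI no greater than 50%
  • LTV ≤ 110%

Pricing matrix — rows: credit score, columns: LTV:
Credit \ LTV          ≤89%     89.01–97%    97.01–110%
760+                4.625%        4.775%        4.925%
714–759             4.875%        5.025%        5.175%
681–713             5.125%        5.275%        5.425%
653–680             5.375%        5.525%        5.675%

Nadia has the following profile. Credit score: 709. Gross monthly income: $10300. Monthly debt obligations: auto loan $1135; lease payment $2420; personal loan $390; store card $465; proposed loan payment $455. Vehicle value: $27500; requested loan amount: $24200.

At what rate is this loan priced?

Credit score 709 ≥ 653; Total monthly debts = (1,135 + 2,420 + 390 + 465 + 455) = 4,865. DTI: 4,865 ÷ 10,300 = 47.2%, within the 50% cap
Loan-to-value = 24,200/27,500 = 88% — pass (110% max)
Score 709 is in the 681–713 band; LTV 88% is in the ≤89% band → 5.125%.

5.125%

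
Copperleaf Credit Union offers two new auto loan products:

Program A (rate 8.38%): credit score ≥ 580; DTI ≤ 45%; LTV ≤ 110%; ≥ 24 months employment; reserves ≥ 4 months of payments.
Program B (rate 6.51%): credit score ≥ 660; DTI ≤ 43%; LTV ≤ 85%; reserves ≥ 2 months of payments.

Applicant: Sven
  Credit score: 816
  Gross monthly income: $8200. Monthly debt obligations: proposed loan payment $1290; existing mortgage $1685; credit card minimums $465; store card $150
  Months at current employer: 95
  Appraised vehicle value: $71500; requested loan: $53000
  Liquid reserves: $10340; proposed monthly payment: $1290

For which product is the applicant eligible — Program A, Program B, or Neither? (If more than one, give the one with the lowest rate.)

Total debts = (1,290 + 1,685 + 465 + 150) = 3,590; DTI = 3,590/8,200 = 43.8%.
LTV = 53,000/71,500 = 74.1%.
Reserves = 10,340/1,290 = 8.0 months.
Program A: score 816 ≥ 580; DTI 43.8% ≤ 45%; LTV 74.1% ≤ 110%; employment 95 ≥ 24 mo; reserves 8.0 ≥ 4 mo → qualifies.
Program B: score 816 ≥ 660; DTI 43.8% > 43%; LTV 74.1% ≤ 85%; reserves 8.0 ≥ 2 mo → does not qualify.

Program A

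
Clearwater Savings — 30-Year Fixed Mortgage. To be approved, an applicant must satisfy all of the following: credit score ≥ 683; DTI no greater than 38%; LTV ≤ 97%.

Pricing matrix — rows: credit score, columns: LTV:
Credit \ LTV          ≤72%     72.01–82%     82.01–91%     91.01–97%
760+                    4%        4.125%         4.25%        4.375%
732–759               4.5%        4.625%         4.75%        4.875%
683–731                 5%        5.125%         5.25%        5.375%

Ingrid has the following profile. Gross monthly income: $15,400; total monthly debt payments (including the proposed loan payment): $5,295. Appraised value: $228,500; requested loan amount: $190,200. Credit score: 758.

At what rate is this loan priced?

Credit score 758 ≥ 683; DTI = 5,295/15,400 = 34.4% ≤ 38%
Loan-to-value = 190,200/228,500 = 83.2% — pass (97% max)
Credit 758 → row 732–759; LTV 83.2% → column 82.01–91%. Grid cell → 4.75%.

4.75%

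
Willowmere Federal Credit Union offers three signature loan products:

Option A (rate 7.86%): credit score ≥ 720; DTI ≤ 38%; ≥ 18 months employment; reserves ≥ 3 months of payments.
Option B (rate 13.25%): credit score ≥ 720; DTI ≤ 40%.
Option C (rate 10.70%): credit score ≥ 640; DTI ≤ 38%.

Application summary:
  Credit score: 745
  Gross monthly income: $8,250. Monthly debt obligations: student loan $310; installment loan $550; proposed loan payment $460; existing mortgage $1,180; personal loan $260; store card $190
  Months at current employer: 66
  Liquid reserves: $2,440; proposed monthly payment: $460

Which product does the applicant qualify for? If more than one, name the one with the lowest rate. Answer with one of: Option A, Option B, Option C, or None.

Total debts = (310 + 550 + 460 + 1,180 + 260 + 190) = 2,950; DTI = 2,950/8,250 = 35.8%.
Reserves = 2,440/460 = 5.3 months.
Option A: score 745 ≥ 720; DTI 35.8% ≤ 38%; employment 66 ≥ 18 mo; reserves 5.3 ≥ 3 mo → qualifies.
Option B: score 745 ≥ 720; DTI 35.8% ≤ 40% → qualifies.
Option C: score 745 ≥ 640; DTI 35.8% ≤ 38% → qualifies.
Qualifying: Option A, Option B, Option C. Lowest rate is 7.86% → Option A.

Option A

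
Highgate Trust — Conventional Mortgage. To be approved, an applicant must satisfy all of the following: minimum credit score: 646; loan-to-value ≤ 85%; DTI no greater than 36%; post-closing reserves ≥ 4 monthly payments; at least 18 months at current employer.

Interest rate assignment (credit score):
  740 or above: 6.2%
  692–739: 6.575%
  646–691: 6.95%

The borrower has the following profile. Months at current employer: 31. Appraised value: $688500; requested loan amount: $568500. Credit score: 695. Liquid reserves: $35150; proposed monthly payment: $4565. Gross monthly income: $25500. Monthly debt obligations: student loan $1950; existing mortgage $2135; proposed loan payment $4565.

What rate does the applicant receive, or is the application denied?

Approved at 6.575%

Credit score 695 ≥ 646 (meets minimum)
Employment 31 ≥ 18 months
Liquid reserves cover 35,150/4,565 = 7.7 months — ≥ 4 required
LTV = 568,500/688,500 = 82.6% ≤ 85%
Total monthly debts = (1,950 + 2,135 + 4,565) = 8,650. Debt-to-income = 8,650/25,500 = 33.9% — meets 36% limit
All requirements met. Score 695 falls in the 692–739 tier → 6.575%.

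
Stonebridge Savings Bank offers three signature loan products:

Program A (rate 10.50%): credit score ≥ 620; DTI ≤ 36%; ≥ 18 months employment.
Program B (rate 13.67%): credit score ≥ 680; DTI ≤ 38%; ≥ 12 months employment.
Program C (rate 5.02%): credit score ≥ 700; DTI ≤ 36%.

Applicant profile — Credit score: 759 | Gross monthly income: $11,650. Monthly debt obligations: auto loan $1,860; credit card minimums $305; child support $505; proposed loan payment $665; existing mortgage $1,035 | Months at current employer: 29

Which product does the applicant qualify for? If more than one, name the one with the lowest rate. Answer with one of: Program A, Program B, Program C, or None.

Program B

Total debts = (1,860 + 305 + 505 + 665 + 1,035) = 4,370; DTI = 4,370/11,650 = 37.5%.
Program A: score 759 ≥ 620; DTI 37.5% > 36%; employment 29 ≥ 18 mo → does not qualify.
Program B: score 759 ≥ 680; DTI 37.5% ≤ 38%; employment 29 ≥ 12 mo → qualifies.
Program C: score 759 ≥ 700; DTI 37.5% > 36% → does not qualify.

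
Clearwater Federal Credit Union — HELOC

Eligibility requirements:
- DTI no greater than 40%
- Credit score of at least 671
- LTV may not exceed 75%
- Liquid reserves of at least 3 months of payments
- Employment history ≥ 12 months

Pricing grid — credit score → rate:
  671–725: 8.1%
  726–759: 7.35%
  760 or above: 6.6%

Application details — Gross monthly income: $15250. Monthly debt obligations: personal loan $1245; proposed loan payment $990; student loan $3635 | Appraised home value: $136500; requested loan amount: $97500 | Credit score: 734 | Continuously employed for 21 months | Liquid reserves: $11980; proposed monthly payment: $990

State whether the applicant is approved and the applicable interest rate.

Credit score 734 ≥ 671 (meets minimum)
Liquid reserves cover 11,980/990 = 12.1 months — ≥ 3 required
Loan-to-value = 97,500/136,500 = 71.4% — pass (75% max)
Employment 21 ≥ 12 months
Total monthly debts = (1,245 + 990 + 3,635) = 5,870. DTI: 5,870 ÷ 15,250 = 38.5%, within the 40% cap
All requirements met. Score 734 falls in the 726–759 tier → 7.35%.

Approved at 7.35%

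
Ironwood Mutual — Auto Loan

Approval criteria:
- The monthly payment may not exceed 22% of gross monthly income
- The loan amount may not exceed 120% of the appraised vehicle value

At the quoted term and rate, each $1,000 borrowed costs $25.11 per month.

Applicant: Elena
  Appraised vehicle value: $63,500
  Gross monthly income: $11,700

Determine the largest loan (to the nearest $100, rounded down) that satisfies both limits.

Payment cap: 22% × $11,700 = $2,574/month.
At $25.11 per $1,000, that supports 2,574/25.11 × 1,000 ≈ $102,508 → $102,500.
LTV cap: 120% × $63,500 = $76,200 → $76,200.
Binding constraint: loan-to-value.

$76,200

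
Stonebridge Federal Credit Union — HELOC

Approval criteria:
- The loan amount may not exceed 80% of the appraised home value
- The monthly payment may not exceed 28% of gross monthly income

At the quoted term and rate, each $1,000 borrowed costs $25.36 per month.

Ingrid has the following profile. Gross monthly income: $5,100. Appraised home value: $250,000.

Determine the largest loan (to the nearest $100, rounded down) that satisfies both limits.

$56,300

Payment cap: 28% × $5,100 = $1,428/month.
At $25.36 per $1,000, that supports 1,428/25.36 × 1,000 ≈ $56,309 → $56,300.
LTV cap: 80% × $250,000 = $200,000 → $200,000.
Binding constraint: payment-to-income.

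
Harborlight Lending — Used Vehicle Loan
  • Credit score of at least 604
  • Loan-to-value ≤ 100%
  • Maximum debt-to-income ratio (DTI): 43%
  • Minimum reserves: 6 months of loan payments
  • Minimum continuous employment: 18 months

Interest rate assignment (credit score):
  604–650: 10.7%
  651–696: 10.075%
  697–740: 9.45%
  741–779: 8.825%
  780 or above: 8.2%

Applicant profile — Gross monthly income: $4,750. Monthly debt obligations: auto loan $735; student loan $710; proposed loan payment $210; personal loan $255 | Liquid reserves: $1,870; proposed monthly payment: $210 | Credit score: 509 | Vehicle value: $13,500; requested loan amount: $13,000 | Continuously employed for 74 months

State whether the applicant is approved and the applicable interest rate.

Denied

Credit score 509 < 604 (below minimum)
Total monthly debts = (735 + 710 + 210 + 255) = 1,910. DTI: 1,910 ÷ 4,750 = 40.2%, within the 43% cap
Loan-to-value = 13,000/13,500 = 96.3% — pass (100% max)
Reserves: 1,870 ÷ 210 = 8.9 months (meets 6-month minimum)
Employment 74 ≥ 18 months
Not all requirements met → denied.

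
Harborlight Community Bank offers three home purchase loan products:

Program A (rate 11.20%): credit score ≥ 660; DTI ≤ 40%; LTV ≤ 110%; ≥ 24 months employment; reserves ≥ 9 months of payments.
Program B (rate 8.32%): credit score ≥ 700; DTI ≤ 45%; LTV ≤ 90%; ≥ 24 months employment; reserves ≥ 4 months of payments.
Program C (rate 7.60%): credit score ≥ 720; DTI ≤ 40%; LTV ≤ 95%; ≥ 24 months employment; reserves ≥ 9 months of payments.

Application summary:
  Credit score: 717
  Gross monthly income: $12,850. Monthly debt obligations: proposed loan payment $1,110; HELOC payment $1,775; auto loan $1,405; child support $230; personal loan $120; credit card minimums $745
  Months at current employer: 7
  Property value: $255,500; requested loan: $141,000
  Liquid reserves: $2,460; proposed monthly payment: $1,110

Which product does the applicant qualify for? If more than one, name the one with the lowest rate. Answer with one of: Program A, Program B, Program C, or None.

None

Total debts = (1,110 + 1,775 + 1,405 + 230 + 120 + 745) = 5,385; DTI = 5,385/12,850 = 41.9%.
LTV = 141,000/255,500 = 55.2%.
Reserves = 2,460/1,110 = 2.2 months.
Program A: score 717 ≥ 660; DTI 41.9% > 40%; LTV 55.2% ≤ 110%; employment 7 < 24 mo; reserves 2.2 < 9 mo → does not qualify.
Program B: score 717 ≥ 700; DTI 41.9% ≤ 45%; LTV 55.2% ≤ 90%; employment 7 < 24 mo; reserves 2.2 < 4 mo → does not qualify.
Program C: score 717 < 720; DTI 41.9% > 40%; LTV 55.2% ≤ 95%; employment 7 < 24 mo; reserves 2.2 < 9 mo → does not qualify.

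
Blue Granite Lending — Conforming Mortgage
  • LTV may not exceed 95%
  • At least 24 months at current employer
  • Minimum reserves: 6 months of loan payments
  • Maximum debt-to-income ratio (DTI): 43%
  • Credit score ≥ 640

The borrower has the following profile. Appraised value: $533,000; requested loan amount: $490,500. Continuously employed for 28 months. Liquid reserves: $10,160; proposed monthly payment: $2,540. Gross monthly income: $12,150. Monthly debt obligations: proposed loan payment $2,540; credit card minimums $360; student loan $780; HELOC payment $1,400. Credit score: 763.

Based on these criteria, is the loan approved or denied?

Denied

Loan-to-value = 490,500/533,000 = 92% — pass (95% max)
Employment 28 ≥ 24 months
Reserves: 10,160 ÷ 2,540 = 4.0 months (below 6-month minimum)
Total monthly debts = (2,540 + 360 + 780 + 1,400) = 5,080. DTI = 5,080/12,150 = 41.8% ≤ 43%
Credit score 763 ≥ 640 (meets)
Fails on reserves.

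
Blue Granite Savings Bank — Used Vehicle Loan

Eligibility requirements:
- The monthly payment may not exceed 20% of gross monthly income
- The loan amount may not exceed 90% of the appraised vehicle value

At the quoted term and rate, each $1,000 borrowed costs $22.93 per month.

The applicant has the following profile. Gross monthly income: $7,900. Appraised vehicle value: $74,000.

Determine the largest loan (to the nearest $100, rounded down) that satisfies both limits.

$66,600

Payment cap: 20% × $7,900 = $1,580/month.
At $22.93 per $1,000, that supports 1,580/22.93 × 1,000 ≈ $68,905 → $68,900.
LTV cap: 90% × $74,000 = $66,600 → $66,600.
Binding constraint: loan-to-value.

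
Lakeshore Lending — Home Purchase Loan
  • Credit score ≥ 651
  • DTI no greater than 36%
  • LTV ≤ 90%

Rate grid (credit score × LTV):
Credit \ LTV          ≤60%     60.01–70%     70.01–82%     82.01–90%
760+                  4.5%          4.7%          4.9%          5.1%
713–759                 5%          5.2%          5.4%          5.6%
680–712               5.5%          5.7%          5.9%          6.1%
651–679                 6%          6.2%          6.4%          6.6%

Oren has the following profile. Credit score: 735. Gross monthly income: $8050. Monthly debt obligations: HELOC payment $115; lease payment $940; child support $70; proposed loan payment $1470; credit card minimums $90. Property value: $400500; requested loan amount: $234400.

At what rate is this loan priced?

5%

Credit score 735 ≥ 651; Total monthly debts = (115 + 940 + 70 + 1,470 + 90) = 2,685. DTI = 2,685/8,050 = 33.4% ≤ 36%
LTV: 234,400 ÷ 400,500 = 58.5%, within 90% cap
Credit 735 → row 713–759; LTV 58.5% → column ≤60%. Grid cell → 5%.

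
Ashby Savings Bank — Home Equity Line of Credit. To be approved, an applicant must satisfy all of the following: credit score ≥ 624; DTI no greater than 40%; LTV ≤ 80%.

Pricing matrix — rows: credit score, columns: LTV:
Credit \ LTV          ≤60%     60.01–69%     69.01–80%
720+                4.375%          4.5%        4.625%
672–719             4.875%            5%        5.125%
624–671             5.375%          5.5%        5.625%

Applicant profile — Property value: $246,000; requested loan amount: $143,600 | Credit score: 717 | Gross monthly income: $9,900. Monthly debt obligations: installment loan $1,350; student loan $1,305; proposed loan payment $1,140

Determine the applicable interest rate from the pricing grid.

4.875%

Credit score 717 ≥ 624; Total monthly debts = (1,350 + 1,305 + 1,140) = 3,795. DTI: 3,795 ÷ 9,900 = 38.3%, within the 40% cap
LTV: 143,600 ÷ 246,000 = 58.4%, within 80% cap
Score 717 is in the 672–719 band; LTV 58.4% is in the ≤60% band → 4.875%.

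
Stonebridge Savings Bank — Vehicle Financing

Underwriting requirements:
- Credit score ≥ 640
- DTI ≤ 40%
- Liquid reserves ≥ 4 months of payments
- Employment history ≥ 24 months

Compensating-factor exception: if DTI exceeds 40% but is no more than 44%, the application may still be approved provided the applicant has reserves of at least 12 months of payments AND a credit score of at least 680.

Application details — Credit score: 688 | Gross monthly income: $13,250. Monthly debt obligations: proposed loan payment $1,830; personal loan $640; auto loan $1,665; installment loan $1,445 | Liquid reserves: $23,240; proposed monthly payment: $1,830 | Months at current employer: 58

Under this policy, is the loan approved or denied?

Approved

Credit score 688 ≥ 640 (meets base)
Total debts = (1,830 + 640 + 1,665 + 1,445) = 5,580. DTI: 5,580 ÷ 13,250 = 42.1%, over the 40% base limit.
Liquid reserves cover 23,240/1,830 = 12.7 months — ≥ 4 required
Employment 58 ≥ 24 months
42.1% falls in the override range (40%–44%), so the compensating-factor test applies.
Override check — reserves: 12.7 mo (ok); score: 688 (ok).
Both override conditions satisfied; DTI exception granted.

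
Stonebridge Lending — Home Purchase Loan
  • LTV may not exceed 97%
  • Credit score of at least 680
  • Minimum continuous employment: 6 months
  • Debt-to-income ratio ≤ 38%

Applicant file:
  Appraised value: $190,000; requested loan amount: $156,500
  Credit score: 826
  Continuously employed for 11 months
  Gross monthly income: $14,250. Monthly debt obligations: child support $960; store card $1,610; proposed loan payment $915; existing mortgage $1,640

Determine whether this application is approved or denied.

Approved

LTV = 156,500/190,000 = 82.4% ≤ 97%
Credit score 826 ≥ 680 (meets)
Employment 11 ≥ 6 months
Total monthly debts = (960 + 1,610 + 915 + 1,640) = 5,125. DTI: 5,125 ÷ 14,250 = 36%, within the 38% cap
All criteria satisfied.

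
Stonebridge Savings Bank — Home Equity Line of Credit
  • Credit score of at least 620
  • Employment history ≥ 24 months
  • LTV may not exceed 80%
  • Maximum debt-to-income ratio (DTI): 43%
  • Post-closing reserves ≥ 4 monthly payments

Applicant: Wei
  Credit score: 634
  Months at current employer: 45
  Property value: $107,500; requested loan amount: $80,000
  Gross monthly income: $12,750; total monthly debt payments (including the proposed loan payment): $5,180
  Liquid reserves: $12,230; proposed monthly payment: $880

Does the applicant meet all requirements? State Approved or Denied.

Credit score 634 ≥ 620 (meets)
Employment 45 ≥ 24 months
Loan-to-value = 80,000/107,500 = 74.4% — pass (80% max)
DTI = 5,180/12,750 = 40.6% ≤ 43%
Liquid reserves cover 12,230/880 = 13.9 months — ≥ 4 required
All criteria satisfied.

Approved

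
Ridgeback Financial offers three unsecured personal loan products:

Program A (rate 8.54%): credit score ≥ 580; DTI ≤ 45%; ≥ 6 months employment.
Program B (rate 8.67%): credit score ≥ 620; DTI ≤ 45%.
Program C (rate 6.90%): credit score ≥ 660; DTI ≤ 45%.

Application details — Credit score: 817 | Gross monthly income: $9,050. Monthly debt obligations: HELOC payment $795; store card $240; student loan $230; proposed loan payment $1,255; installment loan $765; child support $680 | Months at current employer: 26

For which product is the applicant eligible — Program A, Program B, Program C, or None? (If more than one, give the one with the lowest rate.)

Program C

Total debts = (795 + 240 + 230 + 1,255 + 765 + 680) = 3,965; DTI = 3,965/9,050 = 43.8%.
Program A: score 817 ≥ 580; DTI 43.8% ≤ 45%; employment 26 ≥ 6 mo → qualifies.
Program B: score 817 ≥ 620; DTI 43.8% ≤ 45% → qualifies.
Program C: score 817 ≥ 660; DTI 43.8% ≤ 45% → qualifies.
Qualifying: Program A, Program B, Program C. Lowest rate is 6.90% → Program C.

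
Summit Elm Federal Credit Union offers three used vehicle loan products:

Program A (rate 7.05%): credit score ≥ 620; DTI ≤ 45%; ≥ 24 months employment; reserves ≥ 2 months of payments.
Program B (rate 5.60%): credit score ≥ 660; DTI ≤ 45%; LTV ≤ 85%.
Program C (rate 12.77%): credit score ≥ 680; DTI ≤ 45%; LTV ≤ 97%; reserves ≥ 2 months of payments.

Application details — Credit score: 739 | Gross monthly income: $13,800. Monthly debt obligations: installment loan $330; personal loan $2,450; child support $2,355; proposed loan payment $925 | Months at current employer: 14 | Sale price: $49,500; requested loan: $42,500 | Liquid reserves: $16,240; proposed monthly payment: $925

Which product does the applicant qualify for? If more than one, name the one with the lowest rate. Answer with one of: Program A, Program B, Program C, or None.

Total debts = (330 + 2,450 + 2,355 + 925) = 6,060; DTI = 6,060/13,800 = 43.9%.
LTV = 42,500/49,500 = 85.9%.
Reserves = 16,240/925 = 17.6 months.
Program A: score 739 ≥ 620; DTI 43.9% ≤ 45%; employment 14 < 24 mo; reserves 17.6 ≥ 2 mo → does not qualify.
Program B: score 739 ≥ 660; DTI 43.9% ≤ 45%; LTV 85.9% > 85% → does not qualify.
Program C: score 739 ≥ 680; DTI 43.9% ≤ 45%; LTV 85.9% ≤ 97%; reserves 17.6 ≥ 2 mo → qualifies.

Program C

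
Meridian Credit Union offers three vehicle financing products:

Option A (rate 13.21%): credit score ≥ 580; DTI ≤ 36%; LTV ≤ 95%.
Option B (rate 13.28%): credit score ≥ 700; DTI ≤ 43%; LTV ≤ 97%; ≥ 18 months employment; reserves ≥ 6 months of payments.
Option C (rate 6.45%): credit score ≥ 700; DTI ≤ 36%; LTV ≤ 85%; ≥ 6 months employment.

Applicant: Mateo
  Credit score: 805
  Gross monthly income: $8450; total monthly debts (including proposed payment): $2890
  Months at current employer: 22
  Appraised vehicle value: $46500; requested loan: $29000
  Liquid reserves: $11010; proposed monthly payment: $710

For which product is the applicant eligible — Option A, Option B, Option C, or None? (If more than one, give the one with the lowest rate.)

Option C

DTI = 2,890/8,450 = 34.2%.
LTV = 29,000/46,500 = 62.4%.
Reserves = 11,010/710 = 15.5 months.
Option A: score 805 ≥ 580; DTI 34.2% ≤ 36%; LTV 62.4% ≤ 95% → qualifies.
Option B: score 805 ≥ 700; DTI 34.2% ≤ 43%; LTV 62.4% ≤ 97%; employment 22 ≥ 18 mo; reserves 15.5 ≥ 6 mo → qualifies.
Option C: score 805 ≥ 700; DTI 34.2% ≤ 36%; LTV 62.4% ≤ 85%; employment 22 ≥ 6 mo → qualifies.
Qualifying: Option A, Option B, Option C. Lowest rate is 6.45% → Option C.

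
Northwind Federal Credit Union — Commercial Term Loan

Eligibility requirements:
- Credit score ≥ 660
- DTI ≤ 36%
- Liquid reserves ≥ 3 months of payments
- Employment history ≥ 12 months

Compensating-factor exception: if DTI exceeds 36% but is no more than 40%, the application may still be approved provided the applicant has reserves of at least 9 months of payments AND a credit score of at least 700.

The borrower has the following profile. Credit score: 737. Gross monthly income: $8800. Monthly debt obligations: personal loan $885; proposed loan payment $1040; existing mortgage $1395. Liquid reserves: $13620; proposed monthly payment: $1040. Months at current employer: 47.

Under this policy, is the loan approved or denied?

Credit score 737 ≥ 660 (meets base)
Total debts = (885 + 1,040 + 1,395) = 3,320. DTI = 3,320/8,800 = 37.7% > 36% — standard DTI limit exceeded.
Liquid reserves cover 13,620/1,040 = 13.1 months — ≥ 3 required
Employment 47 ≥ 12 months
DTI 37.7% is within the 36%–40% exception band; checking compensating factors.
Override check — reserves: 13.1 mo (ok); score: 737 (ok).
Both compensating conditions met → exception applies.

Approved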